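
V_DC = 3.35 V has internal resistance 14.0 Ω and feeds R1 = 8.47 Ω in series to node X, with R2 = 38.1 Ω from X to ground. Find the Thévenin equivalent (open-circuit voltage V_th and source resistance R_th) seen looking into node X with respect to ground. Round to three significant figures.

V_th ≈ 2.11 V, R_th ≈ 14.1 Ω

R1' = 14.0 + 8.47 = 22.47 Ω (source resistance + R1).
Open-circuit (no load on X): V_th = V_DC · R2/(R1' + R2) = 3.35 × 38.1/(22.47 + 38.1) = 2.107 V.
Zeroing V_DC shorts the top of R1' to ground, so R_th = R1' ‖ R2 = 14.13 Ω.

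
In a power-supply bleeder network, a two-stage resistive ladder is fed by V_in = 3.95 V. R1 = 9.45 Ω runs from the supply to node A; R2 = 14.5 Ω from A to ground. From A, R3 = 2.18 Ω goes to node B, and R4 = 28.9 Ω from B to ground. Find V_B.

The second stage (R3 + R4 = 31.08 Ω) loads node A in parallel with R2.
R2 ‖ (R3+R4) = 9.887 Ω.
V_A = 3.95 × 9.887/(9.45 + 9.887) = 2.020 V.
Stage 2 is unloaded, so V_B = V_A · R4/(R3+R4) = 2.020 × 28.9/31.08 = 1.878 V.

V_B ≈ 1.88 V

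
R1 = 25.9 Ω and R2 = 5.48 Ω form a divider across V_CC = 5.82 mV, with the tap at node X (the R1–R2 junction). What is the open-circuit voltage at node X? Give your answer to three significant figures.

V_th is the unloaded tap voltage: V_CC · R2/(R1+R2) = 5.82 × 0.1746 = 1.016 mV.

V_th ≈ 1.02 mV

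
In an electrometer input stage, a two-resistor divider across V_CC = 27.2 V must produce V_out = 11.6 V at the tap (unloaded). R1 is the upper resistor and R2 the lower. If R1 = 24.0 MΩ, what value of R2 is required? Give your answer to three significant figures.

R2 ≈ 17.8 MΩ

The divider ratio is R2/(R1+R2) = 11.6/27.2 = 0.4265.
Rearranging, R2 = R1·k/(1−k) = 24.0 × 0.7436 = 17.85 MΩ.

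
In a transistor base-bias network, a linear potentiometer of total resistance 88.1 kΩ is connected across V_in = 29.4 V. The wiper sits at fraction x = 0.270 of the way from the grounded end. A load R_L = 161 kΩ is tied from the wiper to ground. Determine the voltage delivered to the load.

V_out ≈ 7.17 V

The pot divides into 64.31 kΩ above the wiper and 23.79 kΩ below.
(x·R_p) ‖ R_L = 20.72 kΩ.
Then V_out = V_in · 20.72/(64.31 + 20.72) = 7.165 V.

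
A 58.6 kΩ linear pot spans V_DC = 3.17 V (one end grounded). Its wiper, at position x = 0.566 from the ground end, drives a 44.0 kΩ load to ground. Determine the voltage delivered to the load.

Split the track: R_lower = x·R_p = 33.17 kΩ, R_upper = (1−x)·R_p = 25.43 kΩ.
R_L loads the lower segment: effective lower R = 18.91 kΩ.
V_out = 3.17 × 18.91/(25.43 + 18.91) = 1.352 V.

V_out ≈ 1.35 V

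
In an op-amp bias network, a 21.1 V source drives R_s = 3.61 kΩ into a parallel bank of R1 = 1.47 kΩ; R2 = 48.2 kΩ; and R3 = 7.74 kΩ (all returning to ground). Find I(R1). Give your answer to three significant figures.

I ≈ 3.59 mA

Combine the parallel branches: R_p = (1/1.47 + 1/48.2 + 1/7.74)⁻¹ = 1.205 kΩ.
V_A = 21.1 × 1.205/4.815 = 5.279 V.
I(R1) = V_A / R1 = 5.279/1.47 = 3.591 mA.
(Check via current divider: I_total = 4.383 mA; share G_k/ΣG = 0.8194 → same result.)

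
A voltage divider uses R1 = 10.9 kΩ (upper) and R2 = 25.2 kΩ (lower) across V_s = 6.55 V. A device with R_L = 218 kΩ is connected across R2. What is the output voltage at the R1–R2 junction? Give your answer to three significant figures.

First combine the lower leg with the load: R2 ‖ R_L = 22.59 kΩ.
Then V_out = V_s · R2'/(R1 + R2') = 6.55 × 22.59/33.49 = 4.418 V.

V_out ≈ 4.42 V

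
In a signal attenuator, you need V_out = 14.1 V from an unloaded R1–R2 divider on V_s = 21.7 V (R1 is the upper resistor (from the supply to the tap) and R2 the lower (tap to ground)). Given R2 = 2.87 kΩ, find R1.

R1 ≈ 1.55 kΩ

V_out/V_s = R2/(R1+R2) = 0.6498.
So R1 = R2 · (V_s/V_out − 1) = 2.87 × (21.7/14.1 − 1) = 2.87 × 0.5390 = 1.547 kΩ.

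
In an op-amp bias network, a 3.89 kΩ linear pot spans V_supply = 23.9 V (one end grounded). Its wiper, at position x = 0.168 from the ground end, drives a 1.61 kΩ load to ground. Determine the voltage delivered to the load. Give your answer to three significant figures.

V_out ≈ 3.00 V

The pot divides into 3.236 kΩ above the wiper and 0.6535 kΩ below.
R_L loads the lower segment: effective lower R = 0.4648 kΩ.
Loaded-divider output: V_out = 23.9 × 0.1256 = 3.002 V.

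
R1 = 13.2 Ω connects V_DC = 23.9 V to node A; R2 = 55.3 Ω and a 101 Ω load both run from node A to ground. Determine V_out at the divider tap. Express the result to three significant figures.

V_out ≈ 17.5 V

First combine the lower leg with the load: R2 ‖ R_L = 35.73 Ω.
Now apply the divider: V_out = 23.9 × 0.7303 = 17.45 V.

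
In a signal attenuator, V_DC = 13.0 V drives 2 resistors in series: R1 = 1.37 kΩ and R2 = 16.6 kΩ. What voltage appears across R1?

V ≈ 0.991 V

Total series resistance ΣR = 1.37 + 16.6 = 17.97 kΩ.
Voltage divider: V = V_DC · (1.370 / 17.97) = 13.0 × 0.07624 = 0.9911 V.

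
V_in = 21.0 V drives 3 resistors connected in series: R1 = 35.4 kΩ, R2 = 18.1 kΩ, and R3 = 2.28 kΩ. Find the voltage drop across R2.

V ≈ 6.81 V

Total series resistance ΣR = 35.4 + 18.1 + 2.28 = 55.78 kΩ.
V = V_in · R/ΣR = 21.0 × 0.3245 = 6.814 V.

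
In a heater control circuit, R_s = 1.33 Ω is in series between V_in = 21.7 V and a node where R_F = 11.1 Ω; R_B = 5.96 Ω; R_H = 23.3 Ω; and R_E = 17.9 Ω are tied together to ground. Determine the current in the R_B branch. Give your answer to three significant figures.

Equivalent of the parallel group: R_p = 2.804 Ω.
V_A = 21.7 × 2.804/4.134 = 14.72 V.
I(R_B) = V_A / R_B = 14.72/5.96 = 2.470 A.

I ≈ 2.47 A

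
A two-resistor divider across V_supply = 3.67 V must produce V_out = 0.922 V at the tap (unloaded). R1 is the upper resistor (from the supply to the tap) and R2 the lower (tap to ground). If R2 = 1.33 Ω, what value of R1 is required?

R1 ≈ 3.96 Ω

The divider ratio is R2/(R1+R2) = 0.922/3.67 = 0.2512.
R1 = R2·(1/k − 1) = 1.33 × 2.980 = 3.964 Ω.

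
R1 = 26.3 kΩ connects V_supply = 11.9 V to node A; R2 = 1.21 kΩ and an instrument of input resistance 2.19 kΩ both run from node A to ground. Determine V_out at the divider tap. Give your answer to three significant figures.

V_out ≈ 0.342 V

First combine the lower leg with the load: R2 ‖ R_L = 0.7794 kΩ.
Then V_out = V_supply · R2'/(R1 + R2') = 11.9 × 0.7794/27.08 = 0.3425 V.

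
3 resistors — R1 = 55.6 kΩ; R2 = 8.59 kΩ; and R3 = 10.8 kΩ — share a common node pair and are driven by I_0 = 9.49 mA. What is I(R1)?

Conductances: ΣG = 1/55.6 + 1/8.59 + 1/10.8 = 0.2270 (1/kΩ).
By the current-divider rule, I = I_0 · G_k/ΣG = 9.49 × 0.07923 = 0.7519 mA.

I ≈ 0.752 mA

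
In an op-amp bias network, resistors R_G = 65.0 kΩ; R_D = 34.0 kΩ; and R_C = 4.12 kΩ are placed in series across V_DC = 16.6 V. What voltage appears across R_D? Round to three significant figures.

V ≈ 5.47 V

Total series resistance ΣR = 65.0 + 34.0 + 4.12 = 103.1 kΩ.
V = V_DC · R/ΣR = 16.6 × 0.3297 = 5.473 V.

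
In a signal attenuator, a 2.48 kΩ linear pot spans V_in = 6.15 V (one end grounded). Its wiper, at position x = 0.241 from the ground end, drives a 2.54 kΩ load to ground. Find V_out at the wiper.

V_out ≈ 1.26 V

The pot divides into 1.882 kΩ above the wiper and 0.5977 kΩ below.
Lower segment in parallel with the load: 0.5977 ‖ 2.54 = 0.4838 kΩ.
Loaded-divider output: V_out = 6.15 × 0.2045 = 1.258 V.
(Unloaded: V_out = x·V_in = 1.48 V.)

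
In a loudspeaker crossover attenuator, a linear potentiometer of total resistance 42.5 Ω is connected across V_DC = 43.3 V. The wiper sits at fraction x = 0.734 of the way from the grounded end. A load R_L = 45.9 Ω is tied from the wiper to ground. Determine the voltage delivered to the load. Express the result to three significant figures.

V_out ≈ 26.9 V

Split the track: R_lower = x·R_p = 31.20 Ω, R_upper = (1−x)·R_p = 11.30 Ω.
R_L loads the lower segment: effective lower R = 18.57 Ω.
Loaded-divider output: V_out = 43.3 × 0.6216 = 26.92 V.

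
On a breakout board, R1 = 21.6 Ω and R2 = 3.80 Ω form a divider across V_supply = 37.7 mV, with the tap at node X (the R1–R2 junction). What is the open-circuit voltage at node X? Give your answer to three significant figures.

V_th ≈ 5.64 mV

Open-circuit (no load on X): V_th = V_supply · R2/(R1 + R2) = 37.7 × 3.80/(21.60 + 3.80) = 5.640 mV.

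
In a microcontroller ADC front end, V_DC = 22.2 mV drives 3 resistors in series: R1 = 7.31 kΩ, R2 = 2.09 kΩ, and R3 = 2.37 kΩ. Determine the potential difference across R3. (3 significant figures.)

V ≈ 4.47 mV

Series total: ΣR = 7.31 + 2.09 + 2.37 = 11.77 kΩ.
Voltage divider: V = V_DC · (2.370 / 11.77) = 22.2 × 0.2014 = 4.470 mV.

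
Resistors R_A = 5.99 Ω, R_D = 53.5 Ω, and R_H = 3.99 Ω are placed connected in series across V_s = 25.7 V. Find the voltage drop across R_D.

Series total: ΣR = 5.99 + 53.5 + 3.99 = 63.48 Ω.
Voltage divider: V = V_s · (53.50 / 63.48) = 25.7 × 0.8428 = 21.66 V.

V ≈ 21.7 V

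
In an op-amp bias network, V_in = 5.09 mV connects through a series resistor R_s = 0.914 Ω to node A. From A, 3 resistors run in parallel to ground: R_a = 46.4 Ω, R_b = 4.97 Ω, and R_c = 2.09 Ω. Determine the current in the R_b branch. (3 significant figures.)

Parallel bank: R_p = 1/(1/46.4 + 1/4.97 + 1/2.09) = 1.426 Ω.
V_A = 5.09 × 1.426/2.340 = 3.102 mV.
I(R_b) = V_A / R_b = 3.102/4.97 = 0.6241 mA.
(Equivalently: I_total = 2.175 mA, then current-divider fraction G_k/ΣG = 0.2869.)

I ≈ 0.624 mA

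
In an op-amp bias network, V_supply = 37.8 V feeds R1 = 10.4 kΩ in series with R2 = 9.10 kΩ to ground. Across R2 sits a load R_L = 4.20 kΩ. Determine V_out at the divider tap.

V_out ≈ 8.18 V

The load sits in parallel with R2, giving an effective lower resistance R2' = R2·R_L/(R2+R_L) = 2.874 kΩ.
Then V_out = V_supply · R2'/(R1 + R2') = 37.8 × 2.874/13.27 = 8.184 V.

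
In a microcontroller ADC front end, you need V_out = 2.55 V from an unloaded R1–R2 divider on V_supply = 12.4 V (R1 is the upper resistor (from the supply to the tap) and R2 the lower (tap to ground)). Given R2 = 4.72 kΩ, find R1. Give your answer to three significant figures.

The divider ratio is R2/(R1+R2) = 2.55/12.4 = 0.2056.
Rearranging, R1 = R2·(1−k)/k = 4.72 × 3.863 = 18.23 kΩ.

R1 ≈ 18.2 kΩ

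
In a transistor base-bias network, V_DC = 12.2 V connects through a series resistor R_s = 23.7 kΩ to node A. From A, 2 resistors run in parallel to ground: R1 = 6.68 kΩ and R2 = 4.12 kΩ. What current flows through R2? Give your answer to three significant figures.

I ≈ 0.287 mA

Parallel bank: R_p = 1/(1/6.68 + 1/4.12) = 2.548 kΩ.
Node voltage V_A = V_DC · R_p/(R_s + R_p) = 12.2 × 0.09708 = 1.184 V.
Branch current I = V_A/R2 = 1.184/4.12 = 0.2875 mA.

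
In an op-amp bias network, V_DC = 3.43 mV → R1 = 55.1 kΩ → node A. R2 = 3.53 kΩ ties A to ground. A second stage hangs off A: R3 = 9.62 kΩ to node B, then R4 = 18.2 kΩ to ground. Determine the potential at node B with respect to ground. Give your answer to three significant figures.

V_B ≈ 0.121 mV

The second stage (R3 + R4 = 27.82 kΩ) loads node A in parallel with R2.
R2 ‖ (R3+R4) = 3.133 kΩ.
So V_A = 3.43 × 0.05379 = 0.1845 mV.
V_B = V_A × 0.6542 = 0.1207 mV.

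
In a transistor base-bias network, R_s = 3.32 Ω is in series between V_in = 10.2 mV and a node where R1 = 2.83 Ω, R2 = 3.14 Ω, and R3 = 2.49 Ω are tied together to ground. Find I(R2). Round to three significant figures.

I ≈ 0.712 mA

Equivalent of the parallel group: R_p = 0.9316 Ω.
V_A = 10.2 × 0.9316/4.252 = 2.235 mV.
I(R2) = V_A / R2 = 2.235/3.14 = 0.7118 mA.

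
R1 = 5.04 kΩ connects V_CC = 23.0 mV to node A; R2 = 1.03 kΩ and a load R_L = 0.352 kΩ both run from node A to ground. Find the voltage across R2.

First combine the lower leg with the load: R2 ‖ R_L = 0.2623 kΩ.
Then V_out = V_CC · R2'/(R1 + R2') = 23.0 × 0.2623/5.302 = 1.138 mV.

V_out ≈ 1.14 mV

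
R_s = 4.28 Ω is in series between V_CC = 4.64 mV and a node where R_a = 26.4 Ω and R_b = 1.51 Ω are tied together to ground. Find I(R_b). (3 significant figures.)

I ≈ 0.769 mA

Combine the parallel branches: R_p = (1/26.4 + 1/1.51)⁻¹ = 1.428 Ω.
V_A by voltage divider: V_A = 4.64 × 1.428/(4.28 + 1.428) = 1.161 mV.
I(R_b) = V_A / R_b = 1.161/1.51 = 0.7689 mA.
(Equivalently: I_total = 0.8129 mA, then current-divider fraction G_k/ΣG = 0.9459.)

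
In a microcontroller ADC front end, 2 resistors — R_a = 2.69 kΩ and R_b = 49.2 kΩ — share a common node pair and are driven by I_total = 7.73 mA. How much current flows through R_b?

I ≈ 0.401 mA

With just two branches, the current splits inversely with resistance.
So I = 7.73 × 2.69/51.89 = 0.4007 mA.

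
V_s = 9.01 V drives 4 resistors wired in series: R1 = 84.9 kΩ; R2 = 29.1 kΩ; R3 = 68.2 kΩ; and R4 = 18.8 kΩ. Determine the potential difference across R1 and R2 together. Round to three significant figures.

Total series resistance ΣR = 84.9 + 29.1 + 68.2 + 18.8 = 201.0 kΩ.
R_{R1..R2} = 84.9 + 29.1 = 114.0 kΩ.
V = V_s · R/ΣR = 9.01 × 0.5672 = 5.110 V.

V ≈ 5.11 V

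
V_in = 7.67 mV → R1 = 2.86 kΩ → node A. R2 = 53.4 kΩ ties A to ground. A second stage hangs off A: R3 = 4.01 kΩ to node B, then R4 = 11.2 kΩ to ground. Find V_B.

V_B ≈ 4.55 mV

Looking into the second stage from A: R3 + R4 = 15.21 kΩ appears in parallel with R2.
R2 ‖ (R3+R4) = 11.84 kΩ.
First divider: V_A = V_in · 11.84/(2.86 + 11.84) = 6.178 mV.
Then the unloaded second divider: V_B = V_A × R4/(R3+R4) = 6.178 × 0.7364 = 4.549 mV.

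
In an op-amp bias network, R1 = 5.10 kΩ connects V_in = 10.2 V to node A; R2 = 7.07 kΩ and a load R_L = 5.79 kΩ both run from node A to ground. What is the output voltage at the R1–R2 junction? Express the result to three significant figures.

V_out ≈ 3.92 V

The load sits in parallel with R2, giving an effective lower resistance R2' = R2·R_L/(R2+R_L) = 3.183 kΩ.
Then V_out = V_in · R2'/(R1 + R2') = 10.2 × 3.183/8.283 = 3.920 V.
(Unloaded it would be 5.93 V; the load pulls it down.)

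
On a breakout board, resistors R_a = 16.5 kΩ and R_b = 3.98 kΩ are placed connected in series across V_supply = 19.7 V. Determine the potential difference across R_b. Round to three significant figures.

Total series resistance ΣR = 16.5 + 3.98 = 20.48 kΩ.
V = V_supply · R/ΣR = 19.7 × 0.1943 = 3.828 V.

V ≈ 3.83 V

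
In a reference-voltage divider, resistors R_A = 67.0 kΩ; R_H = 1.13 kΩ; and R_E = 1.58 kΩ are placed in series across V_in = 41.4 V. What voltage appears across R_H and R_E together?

V ≈ 1.61 V

Total series resistance ΣR = 67.0 + 1.13 + 1.58 = 69.71 kΩ.
R_{R_H..R_E} = 1.13 + 1.58 = 2.710 kΩ.
By the voltage-divider rule, V = 41.4 × 2.710/69.71 = 1.609 V.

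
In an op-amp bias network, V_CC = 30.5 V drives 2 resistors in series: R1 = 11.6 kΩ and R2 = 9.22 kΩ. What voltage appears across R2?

V ≈ 13.5 V

ΣR = 11.6 + 9.22 = 20.82 kΩ.
V = V_CC · R/ΣR = 30.5 × 0.4428 = 13.51 V.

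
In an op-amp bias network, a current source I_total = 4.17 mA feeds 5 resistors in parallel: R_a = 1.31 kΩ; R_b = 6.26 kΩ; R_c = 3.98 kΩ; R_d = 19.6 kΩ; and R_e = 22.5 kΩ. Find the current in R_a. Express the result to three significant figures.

Total conductance ΣG = 1/1.31 + 1/6.26 + 1/3.98 + 1/19.6 + 1/22.5 = 1.270 (units of 1/kΩ).
By the current-divider rule, I = I_total · G_k/ΣG = 4.17 × 0.6012 = 2.507 mA.

I ≈ 2.51 mA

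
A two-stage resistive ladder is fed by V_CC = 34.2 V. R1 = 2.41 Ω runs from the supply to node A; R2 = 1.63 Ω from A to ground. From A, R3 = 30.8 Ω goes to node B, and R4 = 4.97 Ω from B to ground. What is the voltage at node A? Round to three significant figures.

Looking into the second stage from A: R3 + R4 = 35.77 Ω appears in parallel with R2.
R2 ‖ (R3+R4) = 1.559 Ω.
V_A = 34.2 × 1.559/(2.41 + 1.559) = 13.43 V.

V_A ≈ 13.4 V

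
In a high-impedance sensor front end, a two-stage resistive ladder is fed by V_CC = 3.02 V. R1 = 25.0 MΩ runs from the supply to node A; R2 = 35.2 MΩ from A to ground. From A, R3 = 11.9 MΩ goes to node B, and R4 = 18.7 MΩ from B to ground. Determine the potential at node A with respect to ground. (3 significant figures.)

Looking into the second stage from A: R3 + R4 = 30.60 MΩ appears in parallel with R2.
Effective lower resistance at A: R2 ‖ 30.60 = 16.37 MΩ.
First divider: V_A = V_CC · 16.37/(25.0 + 16.37) = 1.195 V.

V_A ≈ 1.19 V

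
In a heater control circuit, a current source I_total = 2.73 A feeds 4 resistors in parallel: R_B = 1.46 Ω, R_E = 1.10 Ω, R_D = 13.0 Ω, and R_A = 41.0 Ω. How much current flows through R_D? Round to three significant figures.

ΣG = 1/1.46 + 1/1.10 + 1/13.0 + 1/41.0 = 1.695.
R_D takes the fraction G_k/ΣG = 0.07692/1.695 = 0.04537, so I = 2.73 × 0.04537 = 0.1239 A.

I ≈ 0.124 A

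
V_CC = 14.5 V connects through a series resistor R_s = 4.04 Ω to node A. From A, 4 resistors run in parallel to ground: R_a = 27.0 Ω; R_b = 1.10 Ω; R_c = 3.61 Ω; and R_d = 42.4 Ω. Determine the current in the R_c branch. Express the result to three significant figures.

Equivalent of the parallel group: R_p = 0.8021 Ω.
Node voltage V_A = V_CC · R_p/(R_s + R_p) = 14.5 × 0.1657 = 2.402 V.
Branch current I = V_A/R_c = 2.402/3.61 = 0.6654 A.
(Equivalently: I_total = 2.995 A, then current-divider fraction G_k/ΣG = 0.2222.)

I ≈ 0.665 A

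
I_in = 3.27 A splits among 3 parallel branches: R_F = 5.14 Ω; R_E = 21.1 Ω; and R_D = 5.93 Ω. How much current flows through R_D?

I ≈ 1.34 A

Total conductance ΣG = 1/5.14 + 1/21.1 + 1/5.93 = 0.4106 (units of 1/Ω).
Current divider: I(R_D) = I_in · G_k/ΣG = 3.27 × (0.1686/0.4106) = 3.27 × 0.4107 = 1.343 A.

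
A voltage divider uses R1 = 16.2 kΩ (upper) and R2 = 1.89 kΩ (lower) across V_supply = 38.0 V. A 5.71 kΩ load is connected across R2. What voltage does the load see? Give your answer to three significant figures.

R2 ‖ R_L = (1.89 × 5.71)/(1.89 + 5.71) = 1.420 kΩ.
Then V_out = V_supply · R2'/(R1 + R2') = 38.0 × 1.420/17.62 = 3.062 V.
(Unloaded it would be 3.97 V; the load pulls it down.)

V_out ≈ 3.06 V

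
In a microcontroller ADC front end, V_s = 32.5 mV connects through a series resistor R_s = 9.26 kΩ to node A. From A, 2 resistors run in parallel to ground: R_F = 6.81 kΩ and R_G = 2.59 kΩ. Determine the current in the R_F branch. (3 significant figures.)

I ≈ 0.804 µA

Parallel bank: R_p = 1/(1/6.81 + 1/2.59) = 1.876 kΩ.
V_A = 32.5 × 1.876/11.14 = 5.476 mV.
Branch current I = V_A/R_F = 5.476/6.81 = 0.8041 µA.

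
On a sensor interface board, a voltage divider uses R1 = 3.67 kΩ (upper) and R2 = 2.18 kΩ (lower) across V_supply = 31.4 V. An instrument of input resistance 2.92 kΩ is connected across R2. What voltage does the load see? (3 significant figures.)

R2 ‖ R_L = (2.18 × 2.92)/(2.18 + 2.92) = 1.248 kΩ.
Then V_out = V_supply · R2'/(R1 + R2') = 31.4 × 1.248/4.918 = 7.969 V.

V_out ≈ 7.97 V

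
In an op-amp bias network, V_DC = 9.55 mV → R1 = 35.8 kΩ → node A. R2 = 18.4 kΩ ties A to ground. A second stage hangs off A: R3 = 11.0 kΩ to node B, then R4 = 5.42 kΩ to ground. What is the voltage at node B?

V_B ≈ 0.615 mV

The second stage (R3 + R4 = 16.42 kΩ) loads node A in parallel with R2.
R2 ‖ (R3+R4) = 8.677 kΩ.
V_A = 9.55 × 8.677/(35.8 + 8.677) = 1.863 mV.
Stage 2 is unloaded, so V_B = V_A · R4/(R3+R4) = 1.863 × 5.42/16.42 = 0.6150 mV.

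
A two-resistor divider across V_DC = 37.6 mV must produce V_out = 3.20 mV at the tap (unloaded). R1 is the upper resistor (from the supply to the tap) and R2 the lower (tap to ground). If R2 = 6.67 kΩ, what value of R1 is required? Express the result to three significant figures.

Required fraction k = V_out/V_DC = 0.08511.
So R1 = R2 · (V_DC/V_out − 1) = 6.67 × (37.6/3.20 − 1) = 6.67 × 10.75 = 71.70 kΩ.

R1 ≈ 71.7 kΩ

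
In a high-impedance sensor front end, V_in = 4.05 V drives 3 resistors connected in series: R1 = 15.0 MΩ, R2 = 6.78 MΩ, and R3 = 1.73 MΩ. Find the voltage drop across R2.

V ≈ 1.17 V

ΣR = 15.0 + 6.78 + 1.73 = 23.51 MΩ.
By the voltage-divider rule, V = 4.05 × 6.780/23.51 = 1.168 V.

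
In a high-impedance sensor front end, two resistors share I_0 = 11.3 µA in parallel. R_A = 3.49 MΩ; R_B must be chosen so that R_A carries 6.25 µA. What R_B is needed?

R_B ≈ 4.32 MΩ

The fraction through R_A equals R_B/(R_A+R_B).
With f = 0.5531, R_B = R_A · f/(1−f) = 3.49 × 1.238 = 4.319 MΩ.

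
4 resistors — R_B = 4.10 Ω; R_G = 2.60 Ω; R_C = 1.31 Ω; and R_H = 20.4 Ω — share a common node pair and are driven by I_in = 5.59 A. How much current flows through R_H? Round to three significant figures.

ΣG = 1/4.10 + 1/2.60 + 1/1.31 + 1/20.4 = 1.441.
Current divider: I(R_H) = I_in · G_k/ΣG = 5.59 × (0.04902/1.441) = 5.59 × 0.03402 = 0.1902 A.

I ≈ 0.190 A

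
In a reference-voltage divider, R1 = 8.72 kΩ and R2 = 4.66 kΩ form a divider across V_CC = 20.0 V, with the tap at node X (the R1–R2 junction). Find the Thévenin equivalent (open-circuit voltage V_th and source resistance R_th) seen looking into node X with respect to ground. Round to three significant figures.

V_th ≈ 6.97 V, R_th ≈ 3.04 kΩ

Open-circuit (no load on X): V_th = V_CC · R2/(R1 + R2) = 20.0 × 4.66/(8.720 + 4.66) = 6.966 V.
Looking into X with the source shorted: R_th = R1·R2/(R1+R2) = 8.720 × 4.66/13.38 = 3.037 kΩ.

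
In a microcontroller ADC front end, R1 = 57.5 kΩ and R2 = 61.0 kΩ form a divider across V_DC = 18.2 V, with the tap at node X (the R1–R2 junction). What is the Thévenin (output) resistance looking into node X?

With V_DC suppressed (replaced by a short), R_th = R1 ‖ R2 = (57.50 × 61.0)/(57.50 + 61.0) = 29.60 kΩ.

R_th ≈ 29.6 kΩ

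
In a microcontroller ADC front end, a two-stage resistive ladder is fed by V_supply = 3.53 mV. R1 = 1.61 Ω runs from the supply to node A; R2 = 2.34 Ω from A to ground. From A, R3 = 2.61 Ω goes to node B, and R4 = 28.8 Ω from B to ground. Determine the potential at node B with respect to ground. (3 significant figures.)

V_B ≈ 1.86 mV

The second stage (R3 + R4 = 31.41 Ω) loads node A in parallel with R2.
Effective lower resistance at A: R2 ‖ 31.41 = 2.178 Ω.
First divider: V_A = V_supply · 2.178/(1.61 + 2.178) = 2.030 mV.
V_B = V_A × 0.9169 = 1.861 mV.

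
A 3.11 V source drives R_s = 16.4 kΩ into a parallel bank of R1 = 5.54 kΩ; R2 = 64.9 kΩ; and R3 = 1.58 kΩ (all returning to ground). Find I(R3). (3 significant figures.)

I ≈ 0.135 mA

Parallel bank: R_p = 1/(1/5.54 + 1/64.9 + 1/1.58) = 1.207 kΩ.
Node voltage V_A = V_supply · R_p/(R_s + R_p) = 3.11 × 0.06853 = 0.2131 V.
Branch current I = V_A/R3 = 0.2131/1.58 = 0.1349 mA.
(Equivalently: I_total = 0.1766 mA, then current-divider fraction G_k/ΣG = 0.7636.)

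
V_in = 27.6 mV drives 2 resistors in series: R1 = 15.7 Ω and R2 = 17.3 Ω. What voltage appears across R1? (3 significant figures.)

V ≈ 13.1 mV

Series total: ΣR = 15.7 + 17.3 = 33.00 Ω.
By the voltage-divider rule, V = 27.6 × 15.70/33.00 = 13.13 mV.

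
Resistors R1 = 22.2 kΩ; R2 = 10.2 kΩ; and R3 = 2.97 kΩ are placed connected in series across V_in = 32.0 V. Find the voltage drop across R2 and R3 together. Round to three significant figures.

Series total: ΣR = 22.2 + 10.2 + 2.97 = 35.37 kΩ.
R_{R2..R3} = 10.2 + 2.97 = 13.17 kΩ.
V = V_in · R/ΣR = 32.0 × 0.3723 = 11.92 V.

V ≈ 11.9 V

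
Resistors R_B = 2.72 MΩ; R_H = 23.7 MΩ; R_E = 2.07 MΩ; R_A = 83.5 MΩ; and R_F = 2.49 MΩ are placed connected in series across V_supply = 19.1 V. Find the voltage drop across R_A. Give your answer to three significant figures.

V ≈ 13.9 V

ΣR = 2.72 + 23.7 + 2.07 + 83.5 + 2.49 = 114.5 MΩ.
V = V_supply · R/ΣR = 19.1 × 0.7294 = 13.93 V.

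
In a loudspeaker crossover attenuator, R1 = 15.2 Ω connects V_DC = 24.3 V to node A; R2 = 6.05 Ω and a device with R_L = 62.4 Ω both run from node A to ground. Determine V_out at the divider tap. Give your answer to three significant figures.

R2 ‖ R_L = (6.05 × 62.4)/(6.05 + 62.4) = 5.515 Ω.
Then V_out = V_DC · R2'/(R1 + R2') = 24.3 × 5.515/20.72 = 6.470 V.

V_out ≈ 6.47 V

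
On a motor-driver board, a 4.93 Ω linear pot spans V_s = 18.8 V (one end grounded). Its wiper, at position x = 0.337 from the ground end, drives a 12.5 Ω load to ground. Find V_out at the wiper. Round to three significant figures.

Lower segment x·R_p = 1.661 Ω; upper segment (1−x)·R_p = 3.269 Ω.
R_L loads the lower segment: effective lower R = 1.466 Ω.
V_out = 18.8 × 1.466/(3.269 + 1.466) = 5.823 V.

V_out ≈ 5.82 V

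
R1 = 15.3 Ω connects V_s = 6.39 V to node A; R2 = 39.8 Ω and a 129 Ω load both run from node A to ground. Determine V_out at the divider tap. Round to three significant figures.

First combine the lower leg with the load: R2 ‖ R_L = 30.42 Ω.
Now apply the divider: V_out = 6.39 × 0.6653 = 4.251 V.

V_out ≈ 4.25 V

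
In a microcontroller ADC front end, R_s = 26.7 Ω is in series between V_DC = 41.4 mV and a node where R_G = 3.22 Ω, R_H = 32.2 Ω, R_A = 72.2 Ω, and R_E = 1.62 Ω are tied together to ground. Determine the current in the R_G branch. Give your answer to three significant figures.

Parallel bank: R_p = 1/(1/3.22 + 1/32.2 + 1/72.2 + 1/1.62) = 1.028 Ω.
V_A by voltage divider: V_A = 41.4 × 1.028/(26.7 + 1.028) = 1.535 mV.
Branch current I = V_A/R_G = 1.535/3.22 = 0.4767 mA.
(Equivalently: I_total = 1.493 mA, then current-divider fraction G_k/ΣG = 0.3193.)

I ≈ 0.477 mA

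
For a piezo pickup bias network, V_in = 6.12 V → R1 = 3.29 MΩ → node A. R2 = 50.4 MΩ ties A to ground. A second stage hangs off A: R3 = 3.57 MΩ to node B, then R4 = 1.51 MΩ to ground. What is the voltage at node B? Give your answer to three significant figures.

V_B ≈ 1.06 V

Looking into the second stage from A: R3 + R4 = 5.080 MΩ appears in parallel with R2.
R2 ‖ (R3+R4) = 4.615 MΩ.
First divider: V_A = V_in · 4.615/(3.29 + 4.615) = 3.573 V.
V_B = V_A × 0.2972 = 1.062 V.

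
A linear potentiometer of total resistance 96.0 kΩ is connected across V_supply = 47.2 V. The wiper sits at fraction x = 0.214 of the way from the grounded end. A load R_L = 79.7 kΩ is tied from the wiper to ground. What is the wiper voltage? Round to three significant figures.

V_out ≈ 8.40 V

The pot divides into 75.46 kΩ above the wiper and 20.54 kΩ below.
Lower segment in parallel with the load: 20.54 ‖ 79.7 = 16.33 kΩ.
V_out = 47.2 × 16.33/(75.46 + 16.33) = 8.399 V.
(Unloaded: V_out = x·V_supply = 10.1 V.)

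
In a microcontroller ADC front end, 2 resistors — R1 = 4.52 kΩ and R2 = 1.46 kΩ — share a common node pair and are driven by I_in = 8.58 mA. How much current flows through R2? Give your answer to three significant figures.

I ≈ 6.49 mA

With just two branches, the current splits inversely with resistance.
So I = 8.58 × 4.52/5.980 = 6.485 mA.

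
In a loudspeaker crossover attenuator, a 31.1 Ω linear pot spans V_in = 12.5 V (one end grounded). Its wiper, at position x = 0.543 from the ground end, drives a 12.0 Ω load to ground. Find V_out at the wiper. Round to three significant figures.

Lower segment x·R_p = 16.89 Ω; upper segment (1−x)·R_p = 14.21 Ω.
Lower segment in parallel with the load: 16.89 ‖ 12.0 = 7.015 Ω.
Then V_out = V_in · 7.015/(14.21 + 7.015) = 4.131 V.

V_out ≈ 4.13 V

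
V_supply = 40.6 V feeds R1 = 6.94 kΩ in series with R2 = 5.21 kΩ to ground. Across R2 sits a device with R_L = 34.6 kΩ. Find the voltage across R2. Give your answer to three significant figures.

V_out ≈ 16.0 V

First combine the lower leg with the load: R2 ‖ R_L = 4.528 kΩ.
Now apply the divider: V_out = 40.6 × 0.3948 = 16.03 V.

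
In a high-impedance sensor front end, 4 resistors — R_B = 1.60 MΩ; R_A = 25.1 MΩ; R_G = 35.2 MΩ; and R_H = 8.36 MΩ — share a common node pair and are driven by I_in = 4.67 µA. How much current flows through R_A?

I ≈ 0.229 µA

Total conductance ΣG = 1/1.60 + 1/25.1 + 1/35.2 + 1/8.36 = 0.8129 (units of 1/MΩ).
R_A takes the fraction G_k/ΣG = 0.03984/0.8129 = 0.04901, so I = 4.67 × 0.04901 = 0.2289 µA.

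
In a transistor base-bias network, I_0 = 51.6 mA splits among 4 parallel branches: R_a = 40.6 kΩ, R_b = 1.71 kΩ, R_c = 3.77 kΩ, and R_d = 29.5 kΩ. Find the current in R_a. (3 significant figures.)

I ≈ 1.40 mA

ΣG = 1/40.6 + 1/1.71 + 1/3.77 + 1/29.5 = 0.9086.
By the current-divider rule, I = I_0 · G_k/ΣG = 51.6 × 0.02711 = 1.399 mA.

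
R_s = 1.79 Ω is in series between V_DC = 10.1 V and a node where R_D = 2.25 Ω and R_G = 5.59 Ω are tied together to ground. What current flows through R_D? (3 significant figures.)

Combine the parallel branches: R_p = (1/2.25 + 1/5.59)⁻¹ = 1.604 Ω.
V_A by voltage divider: V_A = 10.1 × 1.604/(1.79 + 1.604) = 4.774 V.
Branch current I = V_A/R_D = 4.774/2.25 = 2.122 A.

I ≈ 2.12 A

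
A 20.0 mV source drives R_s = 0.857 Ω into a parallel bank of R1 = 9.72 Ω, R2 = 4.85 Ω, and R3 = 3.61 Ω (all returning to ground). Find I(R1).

Equivalent of the parallel group: R_p = 1.706 Ω.
V_A = 20.0 × 1.706/2.563 = 13.31 mV.
Branch current I = V_A/R1 = 13.31/9.72 = 1.370 mA.
(Equivalently: I_total = 7.803 mA, then current-divider fraction G_k/ΣG = 0.1755.)

I ≈ 1.37 mA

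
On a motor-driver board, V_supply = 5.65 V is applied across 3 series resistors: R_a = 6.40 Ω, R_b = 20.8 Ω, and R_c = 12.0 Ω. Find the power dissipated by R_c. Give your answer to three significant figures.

ΣR = 39.20 Ω → I = 5.65/39.20 = 0.1441 A.
P = I²R = 0.02077 × 12.0 = 0.2493 W.

P ≈ 0.249 W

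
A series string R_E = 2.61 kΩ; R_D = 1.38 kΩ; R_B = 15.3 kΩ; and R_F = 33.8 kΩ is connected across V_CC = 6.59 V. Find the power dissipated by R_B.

Series current I = V_CC/ΣR = 6.59/53.09 = 0.1241 mA.
P = I²R = 0.01541 × 15.3 = 0.2357 mW.

P ≈ 0.236 mW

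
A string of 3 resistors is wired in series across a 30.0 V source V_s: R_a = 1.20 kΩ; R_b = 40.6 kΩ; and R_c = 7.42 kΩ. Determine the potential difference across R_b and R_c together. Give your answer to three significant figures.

Series total: ΣR = 1.20 + 40.6 + 7.42 = 49.22 kΩ.
R_{R_b..R_c} = 40.6 + 7.42 = 48.02 kΩ.
By the voltage-divider rule, V = 30.0 × 48.02/49.22 = 29.27 V.

V ≈ 29.3 V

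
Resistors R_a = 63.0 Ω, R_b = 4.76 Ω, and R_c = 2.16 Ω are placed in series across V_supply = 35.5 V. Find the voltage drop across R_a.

V ≈ 32.0 V

ΣR = 63.0 + 4.76 + 2.16 = 69.92 Ω.
Voltage divider: V = V_supply · (63.00 / 69.92) = 35.5 × 0.9010 = 31.99 V.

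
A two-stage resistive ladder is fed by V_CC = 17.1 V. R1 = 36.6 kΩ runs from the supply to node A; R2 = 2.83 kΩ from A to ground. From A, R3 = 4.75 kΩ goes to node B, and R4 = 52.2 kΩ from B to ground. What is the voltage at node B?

V_B ≈ 1.08 V

The second stage (R3 + R4 = 56.95 kΩ) loads node A in parallel with R2.
Effective lower resistance at A: R2 ‖ 56.95 = 2.696 kΩ.
V_A = 17.1 × 2.696/(36.6 + 2.696) = 1.173 V.
V_B = V_A × 0.9166 = 1.075 V.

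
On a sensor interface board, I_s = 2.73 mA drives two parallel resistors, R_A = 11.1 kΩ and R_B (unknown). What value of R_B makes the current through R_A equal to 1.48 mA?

In a two-way split, I_A/I_s = R_B/(R_A + R_B).
With f = 0.5421, R_B = R_A · f/(1−f) = 11.1 × 1.184 = 13.14 kΩ.

R_B ≈ 13.1 kΩ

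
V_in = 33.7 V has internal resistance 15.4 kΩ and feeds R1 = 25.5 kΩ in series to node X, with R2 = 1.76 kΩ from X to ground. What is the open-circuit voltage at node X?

V_th ≈ 1.39 V

R1' = 15.4 + 25.5 = 40.90 kΩ (source resistance + R1).
With X open, the divider is unloaded: V_th = 33.7 × 1.76/42.66 = 1.390 V.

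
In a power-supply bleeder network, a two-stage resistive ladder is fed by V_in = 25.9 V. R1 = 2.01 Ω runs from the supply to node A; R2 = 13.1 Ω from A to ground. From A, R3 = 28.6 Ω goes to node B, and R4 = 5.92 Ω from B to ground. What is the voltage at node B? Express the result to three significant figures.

Looking into the second stage from A: R3 + R4 = 34.52 Ω appears in parallel with R2.
R2 ‖ (R3+R4) = 9.496 Ω.
First divider: V_A = V_in · 9.496/(2.01 + 9.496) = 21.38 V.
Then the unloaded second divider: V_B = V_A × R4/(R3+R4) = 21.38 × 0.1715 = 3.666 V.

V_B ≈ 3.67 V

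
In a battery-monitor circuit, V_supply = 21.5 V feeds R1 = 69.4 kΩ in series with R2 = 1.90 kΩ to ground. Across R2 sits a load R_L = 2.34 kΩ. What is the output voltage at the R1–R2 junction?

V_out ≈ 0.320 V

The load sits in parallel with R2, giving an effective lower resistance R2' = R2·R_L/(R2+R_L) = 1.049 kΩ.
Voltage divider with the loaded lower leg: V_out = 21.5 × 1.049/(69.4 + 1.049) = 21.5 × 0.01488 = 0.3200 V.
(Unloaded it would be 0.573 V; the load pulls it down.)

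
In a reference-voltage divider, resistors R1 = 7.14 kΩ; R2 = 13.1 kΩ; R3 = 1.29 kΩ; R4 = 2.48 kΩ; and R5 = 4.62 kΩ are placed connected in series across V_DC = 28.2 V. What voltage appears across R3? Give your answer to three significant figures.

Series total: ΣR = 7.14 + 13.1 + 1.29 + 2.48 + 4.62 = 28.63 kΩ.
Voltage divider: V = V_DC · (1.290 / 28.63) = 28.2 × 0.04506 = 1.271 V.

V ≈ 1.27 V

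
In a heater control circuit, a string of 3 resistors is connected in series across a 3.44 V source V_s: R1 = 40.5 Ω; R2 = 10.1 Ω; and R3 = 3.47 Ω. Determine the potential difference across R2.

V ≈ 0.643 V

ΣR = 40.5 + 10.1 + 3.47 = 54.07 Ω.
V = V_s · R/ΣR = 3.44 × 0.1868 = 0.6426 V.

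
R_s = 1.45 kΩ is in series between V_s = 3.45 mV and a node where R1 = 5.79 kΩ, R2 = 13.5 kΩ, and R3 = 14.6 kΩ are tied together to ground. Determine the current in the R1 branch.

I ≈ 0.409 µA

Equivalent of the parallel group: R_p = 3.172 kΩ.
Node voltage V_A = V_s · R_p/(R_s + R_p) = 3.45 × 0.6863 = 2.368 mV.
Branch current I = V_A/R1 = 2.368/5.79 = 0.4089 µA.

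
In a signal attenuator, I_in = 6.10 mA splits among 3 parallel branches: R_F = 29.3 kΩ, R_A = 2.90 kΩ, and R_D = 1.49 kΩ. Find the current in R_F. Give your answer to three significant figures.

Conductances: ΣG = 1/29.3 + 1/2.90 + 1/1.49 = 1.050 (1/kΩ).
Current divider: I(R_F) = I_in · G_k/ΣG = 6.10 × (0.03413/1.050) = 6.10 × 0.03250 = 0.1983 mA.

I ≈ 0.198 mA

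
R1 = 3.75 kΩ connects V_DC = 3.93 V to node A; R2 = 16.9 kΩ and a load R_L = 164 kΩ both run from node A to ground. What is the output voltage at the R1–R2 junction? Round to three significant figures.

V_out ≈ 3.16 V

First combine the lower leg with the load: R2 ‖ R_L = 15.32 kΩ.
Voltage divider with the loaded lower leg: V_out = 3.93 × 15.32/(3.75 + 15.32) = 3.93 × 0.8034 = 3.157 V.
(Unloaded it would be 3.22 V; the load pulls it down.)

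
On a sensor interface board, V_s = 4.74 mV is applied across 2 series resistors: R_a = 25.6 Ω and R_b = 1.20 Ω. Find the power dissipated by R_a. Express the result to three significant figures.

Series current I = V_s/ΣR = 4.74/26.80 = 0.1769 mA.
P(R_a) = I²·R_a = (0.1769)² × 25.6 = 0.8008 µW.

P ≈ 0.801 µW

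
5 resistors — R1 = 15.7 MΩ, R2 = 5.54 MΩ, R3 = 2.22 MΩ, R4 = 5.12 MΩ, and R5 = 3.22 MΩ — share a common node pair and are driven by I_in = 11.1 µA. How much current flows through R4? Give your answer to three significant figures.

ΣG = 1/15.7 + 1/5.54 + 1/2.22 + 1/5.12 + 1/3.22 = 1.201.
By the current-divider rule, I = I_in · G_k/ΣG = 11.1 × 0.1627 = 1.806 µA.

I ≈ 1.81 µA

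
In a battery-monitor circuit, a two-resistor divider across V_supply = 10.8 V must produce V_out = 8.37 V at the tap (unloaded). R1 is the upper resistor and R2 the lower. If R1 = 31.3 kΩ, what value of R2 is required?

R2 ≈ 108 kΩ

Required fraction k = V_out/V_supply = 0.7750.
So R2 = R1 · V_out/(V_supply − V_out) = 31.3 × 8.37/(10.8 − 8.37) = 31.3 × 3.444 = 107.8 kΩ.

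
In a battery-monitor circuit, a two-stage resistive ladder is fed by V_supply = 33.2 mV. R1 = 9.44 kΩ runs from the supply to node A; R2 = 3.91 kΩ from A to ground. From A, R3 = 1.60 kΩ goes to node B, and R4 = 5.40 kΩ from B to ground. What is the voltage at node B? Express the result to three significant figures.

Looking into the second stage from A: R3 + R4 = 7.000 kΩ appears in parallel with R2.
Effective lower resistance at A: R2 ‖ 7.000 = 2.509 kΩ.
First divider: V_A = V_supply · 2.509/(9.44 + 2.509) = 6.971 mV.
Stage 2 is unloaded, so V_B = V_A · R4/(R3+R4) = 6.971 × 5.40/7.000 = 5.377 mV.

V_B ≈ 5.38 mV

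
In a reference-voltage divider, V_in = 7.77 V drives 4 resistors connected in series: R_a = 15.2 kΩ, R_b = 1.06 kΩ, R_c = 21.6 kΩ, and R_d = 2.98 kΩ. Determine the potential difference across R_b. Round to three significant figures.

Total series resistance ΣR = 15.2 + 1.06 + 21.6 + 2.98 = 40.84 kΩ.
Voltage divider: V = V_in · (1.060 / 40.84) = 7.77 × 0.02595 = 0.2017 V.

V ≈ 0.202 V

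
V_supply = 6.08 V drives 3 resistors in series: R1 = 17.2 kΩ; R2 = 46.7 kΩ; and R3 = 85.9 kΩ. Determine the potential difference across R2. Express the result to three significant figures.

V ≈ 1.90 V

Series total: ΣR = 17.2 + 46.7 + 85.9 = 149.8 kΩ.
By the voltage-divider rule, V = 6.08 × 46.70/149.8 = 1.895 V.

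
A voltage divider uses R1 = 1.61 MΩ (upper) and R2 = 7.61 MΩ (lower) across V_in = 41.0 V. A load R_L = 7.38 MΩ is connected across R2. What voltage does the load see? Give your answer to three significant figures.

V_out ≈ 28.7 V

The load sits in parallel with R2, giving an effective lower resistance R2' = R2·R_L/(R2+R_L) = 3.747 MΩ.
Now apply the divider: V_out = 41.0 × 0.6994 = 28.68 V.
(Unloaded it would be 33.8 V; the load pulls it down.)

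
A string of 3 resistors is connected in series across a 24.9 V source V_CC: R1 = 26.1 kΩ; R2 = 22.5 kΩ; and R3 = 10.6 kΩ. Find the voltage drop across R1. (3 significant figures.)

V ≈ 11.0 V

ΣR = 26.1 + 22.5 + 10.6 = 59.20 kΩ.
Voltage divider: V = V_CC · (26.10 / 59.20) = 24.9 × 0.4409 = 10.98 V.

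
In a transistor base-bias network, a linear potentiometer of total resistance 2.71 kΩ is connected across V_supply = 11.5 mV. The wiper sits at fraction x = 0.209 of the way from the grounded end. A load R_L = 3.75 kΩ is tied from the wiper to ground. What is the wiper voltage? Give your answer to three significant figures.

Split the track: R_lower = x·R_p = 0.5664 kΩ, R_upper = (1−x)·R_p = 2.144 kΩ.
Lower segment in parallel with the load: 0.5664 ‖ 3.75 = 0.4921 kΩ.
Loaded-divider output: V_out = 11.5 × 0.1867 = 2.147 mV.

V_out ≈ 2.15 mV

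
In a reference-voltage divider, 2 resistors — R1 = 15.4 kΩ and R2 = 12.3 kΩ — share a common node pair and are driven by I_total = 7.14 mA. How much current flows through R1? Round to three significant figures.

With just two branches, the current splits inversely with resistance.
I(R1) = 7.14 × 12.3/(15.4 + 12.3) = 7.14 × 0.4440 = 3.170 mA.

I ≈ 3.17 mA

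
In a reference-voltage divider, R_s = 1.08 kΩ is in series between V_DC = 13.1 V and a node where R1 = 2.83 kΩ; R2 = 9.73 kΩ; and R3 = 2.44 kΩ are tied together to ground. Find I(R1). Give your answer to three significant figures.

I ≈ 2.39 mA

Combine the parallel branches: R_p = (1/2.83 + 1/9.73 + 1/2.44)⁻¹ = 1.155 kΩ.
V_A = 13.1 × 1.155/2.235 = 6.769 V.
I(R1) = V_A / R1 = 6.769/2.83 = 2.392 mA.
(Check via current divider: I_total = 5.862 mA; share G_k/ΣG = 0.4080 → same result.)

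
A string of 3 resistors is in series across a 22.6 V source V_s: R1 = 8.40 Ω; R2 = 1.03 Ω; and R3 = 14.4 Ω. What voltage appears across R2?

V ≈ 0.977 V

Series total: ΣR = 8.40 + 1.03 + 14.4 = 23.83 Ω.
Voltage divider: V = V_s · (1.030 / 23.83) = 22.6 × 0.04322 = 0.9768 V.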